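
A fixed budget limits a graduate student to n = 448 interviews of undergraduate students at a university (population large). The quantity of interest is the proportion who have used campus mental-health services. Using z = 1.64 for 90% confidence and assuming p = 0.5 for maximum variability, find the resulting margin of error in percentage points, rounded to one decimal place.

SE(p̂) = √[p(1−p)/n] = √[0.2500/448] = 0.02362.
E = z × SE = 1.64 × 0.02362 = 0.03874, or 3.9 percentage points.

3.9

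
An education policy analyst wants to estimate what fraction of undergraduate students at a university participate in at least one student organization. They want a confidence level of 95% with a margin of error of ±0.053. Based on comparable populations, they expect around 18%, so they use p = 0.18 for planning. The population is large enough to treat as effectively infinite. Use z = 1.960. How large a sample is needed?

202

With p = 0.18, p(1−p) = 0.1476.
n = z²·p(1−p)/E² = 1.960² × 0.1476 / 0.053² = 3.8416 × 0.1476 / 0.002809 ≈ 201.86.
Rounding up gives n = 202.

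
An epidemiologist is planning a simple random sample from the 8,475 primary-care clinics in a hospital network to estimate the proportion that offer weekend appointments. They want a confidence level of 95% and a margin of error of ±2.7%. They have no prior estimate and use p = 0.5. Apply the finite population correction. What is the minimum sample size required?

1141

For 95% confidence, z = 1.960.
Unadjusted: n₀ = 1.960² × 0.50 × 0.50 / 0.027² ≈ 1317.42, so n₀ = 1318.
Finite population correction with N = 8,475: n = n₀ / (1 + (n₀−1)/N) = 1318 / (1 + 1317/8475) = 1318 / 1.1554 ≈ 1140.73.
Rounding up, n = 1141.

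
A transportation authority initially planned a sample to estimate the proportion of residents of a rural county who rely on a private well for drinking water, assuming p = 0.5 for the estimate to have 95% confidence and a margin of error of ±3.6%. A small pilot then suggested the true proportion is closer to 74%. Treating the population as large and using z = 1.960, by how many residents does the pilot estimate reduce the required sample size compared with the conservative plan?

171

Conservative (p = 0.5): n = 1.960² × 0.25 / 0.036² ≈ 741.05 → 742.
Using p = 0.74: p(1−p) = 0.1924, so n = 1.960² × 0.1924 / 0.036² ≈ 570.31 → 571.
Reduction: 742 − 571 = 171.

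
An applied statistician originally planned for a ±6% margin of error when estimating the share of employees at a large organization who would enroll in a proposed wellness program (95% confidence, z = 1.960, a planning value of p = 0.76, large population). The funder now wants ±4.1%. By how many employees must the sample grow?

222

At ±6%: n = 1.960² × 0.1824 / 0.060² ≈ 194.64 → 195.
At ±4.1%: n = 1.960² × 0.1824 / 0.041² ≈ 416.84 → 417.
Additional respondents: 417 − 195 = 222.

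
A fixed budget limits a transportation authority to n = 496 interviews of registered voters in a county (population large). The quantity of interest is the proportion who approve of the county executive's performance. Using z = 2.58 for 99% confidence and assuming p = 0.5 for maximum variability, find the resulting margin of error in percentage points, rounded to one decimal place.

SE(p̂) = √[p(1−p)/n] = √[0.2500/496] = 0.02245.
E = z × SE = 2.58 × 0.02245 = 0.05792, or 5.8 percentage points.

5.8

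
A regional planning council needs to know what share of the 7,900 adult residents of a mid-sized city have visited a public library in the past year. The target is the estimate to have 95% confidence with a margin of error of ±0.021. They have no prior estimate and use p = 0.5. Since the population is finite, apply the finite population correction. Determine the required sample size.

For 95% confidence, z = 1.960.
Unadjusted: n₀ = 1.960² × 0.50 × 0.50 / 0.021² ≈ 2177.78, so n₀ = 2178.
Finite population correction with N = 7,900: n = n₀ / (1 + (n₀−1)/N) = 2178 / (1 + 2177/7900) = 2178 / 1.2756 ≈ 1707.47.
Rounding up, n = 1708.

1708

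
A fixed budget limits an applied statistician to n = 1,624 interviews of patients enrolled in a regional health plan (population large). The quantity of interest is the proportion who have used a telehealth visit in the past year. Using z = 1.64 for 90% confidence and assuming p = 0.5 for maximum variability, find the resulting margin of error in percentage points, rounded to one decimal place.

2.0

SE(p̂) = √[p(1−p)/n] = √[0.2500/1624] = 0.01241.
E = z × SE = 1.64 × 0.01241 = 0.02035, or 2.0 percentage points.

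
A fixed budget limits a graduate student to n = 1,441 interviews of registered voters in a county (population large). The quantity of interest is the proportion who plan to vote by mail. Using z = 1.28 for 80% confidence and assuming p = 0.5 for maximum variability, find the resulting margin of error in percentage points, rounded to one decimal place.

1.7

SE(p̂) = √[p(1−p)/n] = √[0.2500/1441] = 0.01317.
E = z × SE = 1.28 × 0.01317 = 0.01686, or 1.7 percentage points.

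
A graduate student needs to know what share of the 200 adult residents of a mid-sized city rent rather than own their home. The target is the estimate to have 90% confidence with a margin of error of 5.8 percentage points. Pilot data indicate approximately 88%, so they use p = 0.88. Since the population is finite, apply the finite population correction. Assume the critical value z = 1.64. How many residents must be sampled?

Unadjusted: n₀ = 1.64² × 0.88 × 0.12 / 0.058² ≈ 84.43, so n₀ = 85.
Finite population correction with N = 200: n = n₀ / (1 + (n₀−1)/N) = 85 / (1 + 84/200) = 85 / 1.4200 ≈ 59.86.
Rounding up, n = 60.

60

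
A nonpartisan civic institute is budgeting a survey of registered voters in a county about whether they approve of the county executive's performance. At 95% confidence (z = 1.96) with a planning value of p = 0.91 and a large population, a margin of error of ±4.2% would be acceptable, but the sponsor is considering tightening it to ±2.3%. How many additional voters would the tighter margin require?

416

At ±4.2%: n = 1.96² × 0.0819 / 0.042² ≈ 178.36 → 179.
At ±2.3%: n = 1.96² × 0.0819 / 0.023² ≈ 594.76 → 595.
Additional respondents: 595 − 179 = 416.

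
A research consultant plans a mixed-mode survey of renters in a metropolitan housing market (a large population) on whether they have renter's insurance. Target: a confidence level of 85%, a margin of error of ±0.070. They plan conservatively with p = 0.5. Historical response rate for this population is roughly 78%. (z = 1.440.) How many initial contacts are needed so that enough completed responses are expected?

136

Completed interviews needed: n₀ = 1.440² × 0.2500 / 0.070² ≈ 105.80 → 106.
At a 78% response rate, contacts needed = 106 / 0.78 ≈ 135.90 → 136.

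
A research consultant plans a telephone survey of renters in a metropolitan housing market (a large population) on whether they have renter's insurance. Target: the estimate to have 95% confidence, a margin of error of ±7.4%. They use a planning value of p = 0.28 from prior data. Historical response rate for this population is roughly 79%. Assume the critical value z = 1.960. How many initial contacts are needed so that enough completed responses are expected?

Completed interviews needed: n₀ = 1.960² × 0.2016 / 0.074² ≈ 141.43 → 142.
At a 79% response rate, contacts needed = 142 / 0.79 ≈ 179.75 → 180.

180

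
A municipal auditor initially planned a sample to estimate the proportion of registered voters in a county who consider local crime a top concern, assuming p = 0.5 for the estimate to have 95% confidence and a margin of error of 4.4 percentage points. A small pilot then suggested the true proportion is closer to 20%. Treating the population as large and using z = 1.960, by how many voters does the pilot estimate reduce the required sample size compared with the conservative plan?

179

Conservative (p = 0.5): n = 1.960² × 0.25 / 0.044² ≈ 496.07 → 497.
Using p = 0.20: p(1−p) = 0.1600, so n = 1.960² × 0.1600 / 0.044² ≈ 317.49 → 318.
Reduction: 497 − 318 = 179.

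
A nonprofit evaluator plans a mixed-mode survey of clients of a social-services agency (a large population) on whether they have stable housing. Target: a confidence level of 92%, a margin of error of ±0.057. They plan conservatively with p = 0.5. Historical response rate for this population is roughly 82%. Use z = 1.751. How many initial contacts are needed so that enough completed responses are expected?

Completed interviews needed: n₀ = 1.751² × 0.2500 / 0.057² ≈ 235.92 → 236.
At an 82% response rate, contacts needed = 236 / 0.82 ≈ 287.80 → 288.

288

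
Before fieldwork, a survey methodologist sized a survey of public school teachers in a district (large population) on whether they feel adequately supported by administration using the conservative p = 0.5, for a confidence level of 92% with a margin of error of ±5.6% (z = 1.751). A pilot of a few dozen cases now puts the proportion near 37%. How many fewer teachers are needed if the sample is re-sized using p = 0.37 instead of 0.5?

17

Conservative (p = 0.5): n = 1.751² × 0.25 / 0.056² ≈ 244.42 → 245.
Using p = 0.37: p(1−p) = 0.2331, so n = 1.751² × 0.2331 / 0.056² ≈ 227.90 → 228.
Reduction: 245 − 228 = 17.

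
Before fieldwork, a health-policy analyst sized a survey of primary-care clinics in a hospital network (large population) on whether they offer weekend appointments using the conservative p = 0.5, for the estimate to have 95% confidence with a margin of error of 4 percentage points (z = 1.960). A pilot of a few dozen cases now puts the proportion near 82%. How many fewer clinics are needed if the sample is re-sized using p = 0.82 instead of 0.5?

Conservative (p = 0.5): n = 1.960² × 0.25 / 0.040² ≈ 600.25 → 601.
Using p = 0.82: p(1−p) = 0.1476, so n = 1.960² × 0.1476 / 0.040² ≈ 354.39 → 355.
Reduction: 601 − 355 = 246.

246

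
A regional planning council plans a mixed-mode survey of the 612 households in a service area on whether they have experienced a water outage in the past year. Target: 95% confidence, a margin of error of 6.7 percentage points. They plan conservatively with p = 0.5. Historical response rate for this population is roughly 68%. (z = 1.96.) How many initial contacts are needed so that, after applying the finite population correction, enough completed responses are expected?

234

Completed interviews needed (unadjusted): n₀ = 1.96² × 0.2500 / 0.067² ≈ 213.95 → 214.
FPC for N = 612: n = 214 / (1 + 213/612) = 214 / 1.3480 ≈ 158.75 → 159.
At a 68% response rate, contacts needed = 159 / 0.68 ≈ 233.82 → 234.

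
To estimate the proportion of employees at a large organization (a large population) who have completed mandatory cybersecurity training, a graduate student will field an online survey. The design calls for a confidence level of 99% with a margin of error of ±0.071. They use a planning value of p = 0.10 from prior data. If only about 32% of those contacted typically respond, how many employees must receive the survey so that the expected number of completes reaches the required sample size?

372

For 99% confidence, z = 2.58.
Completed interviews needed: n₀ = 2.58² × 0.0900 / 0.071² ≈ 118.84 → 119.
At a 32% response rate, contacts needed = 119 / 0.32 ≈ 371.88 → 372.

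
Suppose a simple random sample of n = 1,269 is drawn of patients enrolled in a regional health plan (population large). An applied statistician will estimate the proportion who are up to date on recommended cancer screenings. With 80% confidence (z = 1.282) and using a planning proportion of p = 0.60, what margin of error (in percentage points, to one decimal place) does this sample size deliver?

SE(p̂) = √[p(1−p)/n] = √[0.2400/1269] = 0.01375.
E = z × SE = 1.282 × 0.01375 = 0.01763, or 1.8 percentage points.

1.8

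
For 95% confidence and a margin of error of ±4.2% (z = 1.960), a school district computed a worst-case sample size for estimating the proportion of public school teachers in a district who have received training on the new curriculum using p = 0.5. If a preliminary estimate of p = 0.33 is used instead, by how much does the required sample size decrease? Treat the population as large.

Conservative (p = 0.5): n = 1.960² × 0.25 / 0.042² ≈ 544.44 → 545.
Using p = 0.33: p(1−p) = 0.2211, so n = 1.960² × 0.2211 / 0.042² ≈ 481.51 → 482.
Reduction: 545 − 482 = 63.

63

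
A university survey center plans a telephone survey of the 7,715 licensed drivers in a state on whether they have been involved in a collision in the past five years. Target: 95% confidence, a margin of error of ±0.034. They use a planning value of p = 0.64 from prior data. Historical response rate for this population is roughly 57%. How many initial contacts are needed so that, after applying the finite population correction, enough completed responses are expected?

1223

For 95% confidence, z = 1.96.
Completed interviews needed (unadjusted): n₀ = 1.96² × 0.2304 / 0.034² ≈ 765.66 → 766.
FPC for N = 7,715: n = 766 / (1 + 765/7715) = 766 / 1.0992 ≈ 696.90 → 697.
At a 57% response rate, contacts needed = 697 / 0.57 ≈ 1222.81 → 1223.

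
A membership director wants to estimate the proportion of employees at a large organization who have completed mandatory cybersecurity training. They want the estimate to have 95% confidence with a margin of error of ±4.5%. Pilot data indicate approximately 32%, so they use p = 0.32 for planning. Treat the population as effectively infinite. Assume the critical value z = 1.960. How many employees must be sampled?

With p = 0.32, p(1−p) = 0.2176.
n = z²·p(1−p)/E² = 1.960² × 0.2176 / 0.045² = 3.8416 × 0.2176 / 0.002025 ≈ 412.81.
Rounding up gives n = 413.

413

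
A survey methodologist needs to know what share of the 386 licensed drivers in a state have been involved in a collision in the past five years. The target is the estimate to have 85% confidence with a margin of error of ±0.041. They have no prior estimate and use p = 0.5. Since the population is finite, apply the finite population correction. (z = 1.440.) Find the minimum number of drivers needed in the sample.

172

Unadjusted: n₀ = 1.440² × 0.50 × 0.50 / 0.041² ≈ 308.39, so n₀ = 309.
Finite population correction with N = 386: n = n₀ / (1 + (n₀−1)/N) = 309 / (1 + 308/386) = 309 / 1.7979 ≈ 171.86.
Rounding up, n = 172.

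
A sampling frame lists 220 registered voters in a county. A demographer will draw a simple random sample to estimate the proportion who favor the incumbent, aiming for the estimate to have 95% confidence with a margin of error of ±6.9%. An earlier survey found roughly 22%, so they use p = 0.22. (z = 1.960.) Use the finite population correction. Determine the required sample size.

86

Unadjusted: n₀ = 1.960² × 0.22 × 0.78 / 0.069² ≈ 138.46, so n₀ = 139.
Finite population correction with N = 220: n = n₀ / (1 + (n₀−1)/N) = 139 / (1 + 138/220) = 139 / 1.6273 ≈ 85.42.
Rounding up, n = 86.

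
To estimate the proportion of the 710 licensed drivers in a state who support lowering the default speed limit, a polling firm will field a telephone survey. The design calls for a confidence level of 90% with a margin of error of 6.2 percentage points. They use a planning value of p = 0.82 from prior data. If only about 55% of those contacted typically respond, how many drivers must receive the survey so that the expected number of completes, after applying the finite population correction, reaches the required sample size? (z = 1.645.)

Completed interviews needed (unadjusted): n₀ = 1.645² × 0.1476 / 0.062² ≈ 103.90 → 104.
FPC for N = 710: n = 104 / (1 + 103/710) = 104 / 1.1451 ≈ 90.82 → 91.
At a 55% response rate, contacts needed = 91 / 0.55 ≈ 165.45 → 166.

166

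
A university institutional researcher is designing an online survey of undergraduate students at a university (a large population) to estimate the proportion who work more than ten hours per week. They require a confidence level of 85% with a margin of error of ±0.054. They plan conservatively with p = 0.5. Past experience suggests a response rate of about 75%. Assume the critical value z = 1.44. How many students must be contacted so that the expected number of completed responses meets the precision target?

238

Completed interviews needed: n₀ = 1.44² × 0.2500 / 0.054² ≈ 177.78 → 178.
At a 75% response rate, contacts needed = 178 / 0.75 ≈ 237.33 → 238.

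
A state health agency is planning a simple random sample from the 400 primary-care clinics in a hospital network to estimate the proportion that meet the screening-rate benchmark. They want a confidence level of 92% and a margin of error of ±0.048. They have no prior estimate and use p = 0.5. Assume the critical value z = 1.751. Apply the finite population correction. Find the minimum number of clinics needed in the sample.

182

Unadjusted: n₀ = 1.751² × 0.50 × 0.50 / 0.048² ≈ 332.68, so n₀ = 333.
Finite population correction with N = 400: n = n₀ / (1 + (n₀−1)/N) = 333 / (1 + 332/400) = 333 / 1.8300 ≈ 181.97.
Rounding up, n = 182.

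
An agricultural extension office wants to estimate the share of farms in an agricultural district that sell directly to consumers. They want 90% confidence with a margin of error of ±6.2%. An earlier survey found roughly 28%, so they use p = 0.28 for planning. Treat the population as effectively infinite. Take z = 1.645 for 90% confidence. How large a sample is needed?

142

With p = 0.28, p(1−p) = 0.2016.
n = z²·p(1−p)/E² = 1.645² × 0.2016 / 0.062² = 2.7060 × 0.2016 / 0.003844 ≈ 141.92.
Rounding up gives n = 142.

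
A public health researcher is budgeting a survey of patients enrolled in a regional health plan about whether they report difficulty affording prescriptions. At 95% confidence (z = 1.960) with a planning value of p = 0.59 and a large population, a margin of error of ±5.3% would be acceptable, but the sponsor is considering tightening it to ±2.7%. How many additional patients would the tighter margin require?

944

At ±5.3%: n = 1.960² × 0.2419 / 0.053² ≈ 330.82 → 331.
At ±2.7%: n = 1.960² × 0.2419 / 0.027² ≈ 1274.74 → 1275.
Additional respondents: 1275 − 331 = 944.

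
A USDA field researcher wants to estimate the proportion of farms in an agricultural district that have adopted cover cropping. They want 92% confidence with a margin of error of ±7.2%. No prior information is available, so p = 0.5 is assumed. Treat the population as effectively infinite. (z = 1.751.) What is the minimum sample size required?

148

With p = 0.5, p(1−p) = 0.25.
n = z²·p(1−p)/E² = 1.751² × 0.2500 / 0.072² = 3.0660 × 0.2500 / 0.005184 ≈ 147.86.
Rounding up gives n = 148.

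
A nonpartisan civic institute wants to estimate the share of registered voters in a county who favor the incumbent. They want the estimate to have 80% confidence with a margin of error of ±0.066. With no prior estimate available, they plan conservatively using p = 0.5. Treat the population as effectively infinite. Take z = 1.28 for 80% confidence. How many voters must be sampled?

95

With p = 0.5, p(1−p) = 0.25.
n = z²·p(1−p)/E² = 1.28² × 0.2500 / 0.066² = 1.6384 × 0.2500 / 0.004356 ≈ 94.03.
Rounding up gives n = 95.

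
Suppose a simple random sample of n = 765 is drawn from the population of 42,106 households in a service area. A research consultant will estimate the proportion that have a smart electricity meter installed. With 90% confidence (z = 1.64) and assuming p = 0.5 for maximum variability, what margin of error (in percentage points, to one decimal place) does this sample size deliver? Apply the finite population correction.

Finite-population factor: (N−n)/(N−1) = (42106−765)/(42106−1) = 0.9819.
SE(p̂) = √[p(1−p)/n · (N−n)/(N−1)] = √[0.2500/765 × 0.9819] = 0.01791.
E = z × SE = 1.64 × 0.01791 = 0.02938 ≈ 2.9 percentage points.

2.9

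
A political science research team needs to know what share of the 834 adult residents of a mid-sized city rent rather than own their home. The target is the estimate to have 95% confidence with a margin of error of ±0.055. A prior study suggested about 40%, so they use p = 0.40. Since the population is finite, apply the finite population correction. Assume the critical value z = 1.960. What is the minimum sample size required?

Unadjusted: n₀ = 1.960² × 0.40 × 0.60 / 0.055² ≈ 304.79, so n₀ = 305.
Finite population correction with N = 834: n = n₀ / (1 + (n₀−1)/N) = 305 / (1 + 304/834) = 305 / 1.3645 ≈ 223.52.
Rounding up, n = 224.

224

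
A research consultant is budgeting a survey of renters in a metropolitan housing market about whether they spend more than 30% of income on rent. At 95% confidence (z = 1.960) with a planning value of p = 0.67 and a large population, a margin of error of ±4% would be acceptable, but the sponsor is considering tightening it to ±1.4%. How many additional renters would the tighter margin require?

At ±4%: n = 1.960² × 0.2211 / 0.040² ≈ 530.86 → 531.
At ±1.4%: n = 1.960² × 0.2211 / 0.014² ≈ 4333.56 → 4334.
Additional respondents: 4334 − 531 = 3803.

3803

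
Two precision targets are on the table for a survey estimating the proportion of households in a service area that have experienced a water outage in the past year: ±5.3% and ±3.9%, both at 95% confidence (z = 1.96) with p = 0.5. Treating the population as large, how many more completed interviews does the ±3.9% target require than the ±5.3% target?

290

At ±5.3%: n = 1.96² × 0.2500 / 0.053² ≈ 341.90 → 342.
At ±3.9%: n = 1.96² × 0.2500 / 0.039² ≈ 631.43 → 632.
Additional respondents: 632 − 342 = 290.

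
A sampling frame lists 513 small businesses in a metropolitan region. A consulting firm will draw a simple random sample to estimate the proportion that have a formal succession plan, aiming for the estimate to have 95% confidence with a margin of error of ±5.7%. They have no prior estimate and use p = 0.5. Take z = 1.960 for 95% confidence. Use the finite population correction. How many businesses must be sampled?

188

Unadjusted: n₀ = 1.960² × 0.50 × 0.50 / 0.057² ≈ 295.60, so n₀ = 296.
Finite population correction with N = 513: n = n₀ / (1 + (n₀−1)/N) = 296 / (1 + 295/513) = 296 / 1.5750 ≈ 187.93.
Rounding up, n = 188.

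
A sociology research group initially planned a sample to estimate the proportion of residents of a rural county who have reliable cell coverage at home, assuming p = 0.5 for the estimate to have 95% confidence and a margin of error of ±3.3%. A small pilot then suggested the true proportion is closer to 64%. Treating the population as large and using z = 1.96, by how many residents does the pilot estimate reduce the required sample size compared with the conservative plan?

Conservative (p = 0.5): n = 1.96² × 0.25 / 0.033² ≈ 881.91 → 882.
Using p = 0.64: p(1−p) = 0.2304, so n = 1.96² × 0.2304 / 0.033² ≈ 812.77 → 813.
Reduction: 882 − 813 = 69.

69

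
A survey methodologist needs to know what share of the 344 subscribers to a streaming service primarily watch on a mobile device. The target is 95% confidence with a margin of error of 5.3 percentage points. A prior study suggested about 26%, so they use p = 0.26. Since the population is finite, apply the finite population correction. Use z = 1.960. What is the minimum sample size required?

150

Unadjusted: n₀ = 1.960² × 0.26 × 0.74 / 0.053² ≈ 263.13, so n₀ = 264.
Finite population correction with N = 344: n = n₀ / (1 + (n₀−1)/N) = 264 / (1 + 263/344) = 264 / 1.7645 ≈ 149.61.
Rounding up, n = 150.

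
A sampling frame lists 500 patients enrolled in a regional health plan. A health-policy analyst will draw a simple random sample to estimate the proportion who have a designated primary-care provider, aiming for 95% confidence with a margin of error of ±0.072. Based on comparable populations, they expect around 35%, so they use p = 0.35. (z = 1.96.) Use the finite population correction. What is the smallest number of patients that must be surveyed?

Unadjusted: n₀ = 1.96² × 0.35 × 0.65 / 0.072² ≈ 168.59, so n₀ = 169.
Finite population correction with N = 500: n = n₀ / (1 + (n₀−1)/N) = 169 / (1 + 168/500) = 169 / 1.3360 ≈ 126.50.
Rounding up, n = 127.

127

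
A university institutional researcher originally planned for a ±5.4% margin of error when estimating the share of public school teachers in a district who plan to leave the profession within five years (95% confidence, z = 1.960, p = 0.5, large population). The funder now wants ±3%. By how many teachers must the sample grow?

738

At ±5.4%: n = 1.960² × 0.2500 / 0.054² ≈ 329.36 → 330.
At ±3%: n = 1.960² × 0.2500 / 0.030² ≈ 1067.11 → 1068.
Additional respondents: 1068 − 330 = 738.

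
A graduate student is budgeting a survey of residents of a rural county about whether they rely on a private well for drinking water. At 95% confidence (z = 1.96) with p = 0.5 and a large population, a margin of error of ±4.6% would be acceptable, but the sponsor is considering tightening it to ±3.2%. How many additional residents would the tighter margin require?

At ±4.6%: n = 1.96² × 0.2500 / 0.046² ≈ 453.88 → 454.
At ±3.2%: n = 1.96² × 0.2500 / 0.032² ≈ 937.89 → 938.
Additional respondents: 938 − 454 = 484.

484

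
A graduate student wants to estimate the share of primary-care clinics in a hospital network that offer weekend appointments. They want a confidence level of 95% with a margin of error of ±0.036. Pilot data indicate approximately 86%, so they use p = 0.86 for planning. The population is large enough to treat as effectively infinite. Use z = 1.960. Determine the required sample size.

357

With p = 0.86, p(1−p) = 0.1204.
n = z²·p(1−p)/E² = 1.960² × 0.1204 / 0.036² = 3.8416 × 0.1204 / 0.001296 ≈ 356.89.
Rounding up gives n = 357.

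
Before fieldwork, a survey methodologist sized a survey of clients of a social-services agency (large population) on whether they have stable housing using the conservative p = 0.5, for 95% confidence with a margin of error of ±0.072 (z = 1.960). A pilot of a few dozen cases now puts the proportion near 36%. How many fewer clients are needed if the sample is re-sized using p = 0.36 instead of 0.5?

Conservative (p = 0.5): n = 1.960² × 0.25 / 0.072² ≈ 185.26 → 186.
Using p = 0.36: p(1−p) = 0.2304, so n = 1.960² × 0.2304 / 0.072² ≈ 170.74 → 171.
Reduction: 186 − 171 = 15.

15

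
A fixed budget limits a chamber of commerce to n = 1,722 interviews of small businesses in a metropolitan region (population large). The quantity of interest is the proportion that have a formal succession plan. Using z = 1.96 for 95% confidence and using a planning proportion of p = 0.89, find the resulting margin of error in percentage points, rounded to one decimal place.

1.5

SE(p̂) = √[p(1−p)/n] = √[0.0979/1722] = 0.00754.
E = z × SE = 1.96 × 0.00754 = 0.01478, or 1.5 percentage points.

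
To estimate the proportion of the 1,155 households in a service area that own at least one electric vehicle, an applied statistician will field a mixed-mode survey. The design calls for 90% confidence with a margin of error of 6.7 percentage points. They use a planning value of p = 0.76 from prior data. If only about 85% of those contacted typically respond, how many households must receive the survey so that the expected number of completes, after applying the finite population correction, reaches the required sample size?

For 90% confidence, z = 1.645.
Completed interviews needed (unadjusted): n₀ = 1.645² × 0.1824 / 0.067² ≈ 109.95 → 110.
FPC for N = 1,155: n = 110 / (1 + 109/1155) = 110 / 1.0944 ≈ 100.51 → 101.
At an 85% response rate, contacts needed = 101 / 0.85 ≈ 118.82 → 119.

119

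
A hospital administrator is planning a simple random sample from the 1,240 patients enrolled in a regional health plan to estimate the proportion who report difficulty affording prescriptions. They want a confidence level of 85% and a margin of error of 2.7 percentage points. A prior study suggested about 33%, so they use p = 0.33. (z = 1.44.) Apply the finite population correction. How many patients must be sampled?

Unadjusted: n₀ = 1.44² × 0.33 × 0.67 / 0.027² ≈ 628.91, so n₀ = 629.
Finite population correction with N = 1,240: n = n₀ / (1 + (n₀−1)/N) = 629 / (1 + 628/1240) = 629 / 1.5065 ≈ 417.54.
Rounding up, n = 418.

418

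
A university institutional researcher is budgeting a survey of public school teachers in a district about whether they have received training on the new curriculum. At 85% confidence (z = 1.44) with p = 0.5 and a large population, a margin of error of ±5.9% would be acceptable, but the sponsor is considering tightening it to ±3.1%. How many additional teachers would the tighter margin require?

At ±5.9%: n = 1.44² × 0.2500 / 0.059² ≈ 148.92 → 149.
At ±3.1%: n = 1.44² × 0.2500 / 0.031² ≈ 539.44 → 540.
Additional respondents: 540 − 149 = 391.

391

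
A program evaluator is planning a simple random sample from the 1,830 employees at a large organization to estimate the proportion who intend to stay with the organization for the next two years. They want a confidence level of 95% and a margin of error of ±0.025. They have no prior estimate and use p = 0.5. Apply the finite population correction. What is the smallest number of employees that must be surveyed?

836

For 95% confidence, z = 1.96.
Unadjusted: n₀ = 1.96² × 0.50 × 0.50 / 0.025² ≈ 1536.64, so n₀ = 1537.
Finite population correction with N = 1,830: n = n₀ / (1 + (n₀−1)/N) = 1537 / (1 + 1536/1830) = 1537 / 1.8393 ≈ 835.62.
Rounding up, n = 836.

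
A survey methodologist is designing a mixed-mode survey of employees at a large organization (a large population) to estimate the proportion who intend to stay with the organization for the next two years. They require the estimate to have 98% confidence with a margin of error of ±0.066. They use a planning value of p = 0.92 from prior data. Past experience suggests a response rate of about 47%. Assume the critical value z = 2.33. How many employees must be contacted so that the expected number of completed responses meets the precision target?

196

Completed interviews needed: n₀ = 2.33² × 0.0736 / 0.066² ≈ 91.73 → 92.
At a 47% response rate, contacts needed = 92 / 0.47 ≈ 195.74 → 196.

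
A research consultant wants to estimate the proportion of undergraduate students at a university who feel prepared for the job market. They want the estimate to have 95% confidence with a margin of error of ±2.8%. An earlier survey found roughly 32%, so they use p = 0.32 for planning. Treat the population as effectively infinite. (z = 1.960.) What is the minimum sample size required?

1067

With p = 0.32, p(1−p) = 0.2176.
n = z²·p(1−p)/E² = 1.960² × 0.2176 / 0.028² = 3.8416 × 0.2176 / 0.000784 ≈ 1066.24.
Rounding up gives n = 1067.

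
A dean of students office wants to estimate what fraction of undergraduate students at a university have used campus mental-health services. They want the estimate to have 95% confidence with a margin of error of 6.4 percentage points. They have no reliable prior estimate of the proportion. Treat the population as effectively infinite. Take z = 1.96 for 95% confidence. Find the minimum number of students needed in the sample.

With no prior estimate, use p = 0.5, giving p(1−p) = 0.25.
n = z²·p(1−p)/E² = 1.96² × 0.2500 / 0.064² = 3.8416 × 0.2500 / 0.004096 ≈ 234.47.
Rounding up gives n = 235.

235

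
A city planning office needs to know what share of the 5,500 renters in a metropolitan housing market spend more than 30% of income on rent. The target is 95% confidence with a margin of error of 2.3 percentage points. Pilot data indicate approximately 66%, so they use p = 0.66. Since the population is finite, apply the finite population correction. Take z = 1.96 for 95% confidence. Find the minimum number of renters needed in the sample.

Unadjusted: n₀ = 1.96² × 0.66 × 0.34 / 0.023² ≈ 1629.59, so n₀ = 1630.
Finite population correction with N = 5,500: n = n₀ / (1 + (n₀−1)/N) = 1630 / (1 + 1629/5500) = 1630 / 1.2962 ≈ 1257.54.
Rounding up, n = 1258.

1258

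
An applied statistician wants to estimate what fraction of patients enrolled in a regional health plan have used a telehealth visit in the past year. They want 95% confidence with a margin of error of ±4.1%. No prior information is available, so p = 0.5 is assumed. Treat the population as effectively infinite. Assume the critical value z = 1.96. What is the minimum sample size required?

With p = 0.5, p(1−p) = 0.25.
n = z²·p(1−p)/E² = 1.96² × 0.2500 / 0.041² = 3.8416 × 0.2500 / 0.001681 ≈ 571.33.
Rounding up gives n = 572.

572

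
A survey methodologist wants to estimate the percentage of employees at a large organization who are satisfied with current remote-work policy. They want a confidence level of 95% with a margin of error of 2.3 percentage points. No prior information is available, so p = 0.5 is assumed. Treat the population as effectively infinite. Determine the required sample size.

For 95% confidence, z = 1.960.
With p = 0.5, p(1−p) = 0.25.
n = z²·p(1−p)/E² = 1.960² × 0.2500 / 0.023² = 3.8416 × 0.2500 / 0.000529 ≈ 1815.50.
Rounding up gives n = 1816.

1816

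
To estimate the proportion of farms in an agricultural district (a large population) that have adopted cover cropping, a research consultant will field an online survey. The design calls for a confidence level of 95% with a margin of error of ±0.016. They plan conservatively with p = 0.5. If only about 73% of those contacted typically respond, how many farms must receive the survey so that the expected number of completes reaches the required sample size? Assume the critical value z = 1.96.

Completed interviews needed: n₀ = 1.96² × 0.2500 / 0.016² ≈ 3751.56 → 3752.
At a 73% response rate, contacts needed = 3752 / 0.73 ≈ 5139.73 → 5140.

5140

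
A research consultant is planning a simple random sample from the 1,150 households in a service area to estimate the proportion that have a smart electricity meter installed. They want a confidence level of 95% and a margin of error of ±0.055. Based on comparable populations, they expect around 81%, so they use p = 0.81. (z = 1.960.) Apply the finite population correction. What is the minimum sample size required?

Unadjusted: n₀ = 1.960² × 0.81 × 0.19 / 0.055² ≈ 195.45, so n₀ = 196.
Finite population correction with N = 1,150: n = n₀ / (1 + (n₀−1)/N) = 196 / (1 + 195/1150) = 196 / 1.1696 ≈ 167.58.
Rounding up, n = 168.

168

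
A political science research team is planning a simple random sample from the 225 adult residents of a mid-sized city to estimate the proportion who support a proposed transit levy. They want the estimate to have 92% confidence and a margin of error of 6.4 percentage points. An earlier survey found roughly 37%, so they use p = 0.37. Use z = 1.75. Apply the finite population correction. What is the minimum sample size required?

99

Unadjusted: n₀ = 1.75² × 0.37 × 0.63 / 0.064² ≈ 174.28, so n₀ = 175.
Finite population correction with N = 225: n = n₀ / (1 + (n₀−1)/N) = 175 / (1 + 174/225) = 175 / 1.7733 ≈ 98.68.
Rounding up, n = 99.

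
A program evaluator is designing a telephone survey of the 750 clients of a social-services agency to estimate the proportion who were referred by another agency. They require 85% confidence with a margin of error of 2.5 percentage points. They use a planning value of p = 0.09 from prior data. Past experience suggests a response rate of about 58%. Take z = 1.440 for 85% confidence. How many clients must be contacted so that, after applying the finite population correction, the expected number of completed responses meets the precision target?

Completed interviews needed (unadjusted): n₀ = 1.440² × 0.0819 / 0.025² ≈ 271.72 → 272.
FPC for N = 750: n = 272 / (1 + 271/750) = 272 / 1.3613 ≈ 199.80 → 200.
At a 58% response rate, contacts needed = 200 / 0.58 ≈ 344.83 → 345.

345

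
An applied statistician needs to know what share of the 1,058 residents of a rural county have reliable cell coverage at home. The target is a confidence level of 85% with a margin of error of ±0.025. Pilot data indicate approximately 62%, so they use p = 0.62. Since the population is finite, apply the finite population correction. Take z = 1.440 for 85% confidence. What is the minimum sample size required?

Unadjusted: n₀ = 1.440² × 0.62 × 0.38 / 0.025² ≈ 781.66, so n₀ = 782.
Finite population correction with N = 1,058: n = n₀ / (1 + (n₀−1)/N) = 782 / (1 + 781/1058) = 782 / 1.7382 ≈ 449.89.
Rounding up, n = 450.

450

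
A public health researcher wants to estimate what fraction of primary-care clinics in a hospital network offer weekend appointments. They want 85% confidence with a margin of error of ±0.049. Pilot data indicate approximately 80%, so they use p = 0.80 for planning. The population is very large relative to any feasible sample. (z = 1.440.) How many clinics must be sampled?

139

With p = 0.80, p(1−p) = 0.1600.
n = z²·p(1−p)/E² = 1.440² × 0.1600 / 0.049² = 2.0736 × 0.1600 / 0.002401 ≈ 138.18.
Rounding up gives n = 139.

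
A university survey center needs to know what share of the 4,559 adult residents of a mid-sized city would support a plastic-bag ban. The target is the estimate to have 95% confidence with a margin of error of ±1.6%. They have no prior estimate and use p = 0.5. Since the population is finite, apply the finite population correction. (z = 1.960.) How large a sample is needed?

2059

Unadjusted: n₀ = 1.960² × 0.50 × 0.50 / 0.016² ≈ 3751.56, so n₀ = 3752.
Finite population correction with N = 4,559: n = n₀ / (1 + (n₀−1)/N) = 3752 / (1 + 3751/4559) = 3752 / 1.8228 ≈ 2058.41.
Rounding up, n = 2059.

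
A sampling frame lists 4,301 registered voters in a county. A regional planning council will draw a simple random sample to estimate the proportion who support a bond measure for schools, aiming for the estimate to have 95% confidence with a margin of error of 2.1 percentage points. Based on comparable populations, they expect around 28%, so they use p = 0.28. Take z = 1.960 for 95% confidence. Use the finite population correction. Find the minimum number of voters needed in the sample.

1248

Unadjusted: n₀ = 1.960² × 0.28 × 0.72 / 0.021² ≈ 1756.16, so n₀ = 1757.
Finite population correction with N = 4,301: n = n₀ / (1 + (n₀−1)/N) = 1757 / (1 + 1756/4301) = 1757 / 1.4083 ≈ 1247.62.
Rounding up, n = 1248.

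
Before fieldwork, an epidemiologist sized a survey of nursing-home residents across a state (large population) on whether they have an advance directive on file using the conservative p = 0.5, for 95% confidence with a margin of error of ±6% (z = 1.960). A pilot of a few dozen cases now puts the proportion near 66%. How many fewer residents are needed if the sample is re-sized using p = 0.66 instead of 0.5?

Conservative (p = 0.5): n = 1.960² × 0.25 / 0.060² ≈ 266.78 → 267.
Using p = 0.66: p(1−p) = 0.2244, so n = 1.960² × 0.2244 / 0.060² ≈ 239.46 → 240.
Reduction: 267 − 240 = 27.

27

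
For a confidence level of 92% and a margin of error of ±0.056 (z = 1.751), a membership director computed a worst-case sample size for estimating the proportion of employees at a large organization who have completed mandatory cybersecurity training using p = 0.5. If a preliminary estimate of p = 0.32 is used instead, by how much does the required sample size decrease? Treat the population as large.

32

Conservative (p = 0.5): n = 1.751² × 0.25 / 0.056² ≈ 244.42 → 245.
Using p = 0.32: p(1−p) = 0.2176, so n = 1.751² × 0.2176 / 0.056² ≈ 212.74 → 213.
Reduction: 245 − 213 = 32.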